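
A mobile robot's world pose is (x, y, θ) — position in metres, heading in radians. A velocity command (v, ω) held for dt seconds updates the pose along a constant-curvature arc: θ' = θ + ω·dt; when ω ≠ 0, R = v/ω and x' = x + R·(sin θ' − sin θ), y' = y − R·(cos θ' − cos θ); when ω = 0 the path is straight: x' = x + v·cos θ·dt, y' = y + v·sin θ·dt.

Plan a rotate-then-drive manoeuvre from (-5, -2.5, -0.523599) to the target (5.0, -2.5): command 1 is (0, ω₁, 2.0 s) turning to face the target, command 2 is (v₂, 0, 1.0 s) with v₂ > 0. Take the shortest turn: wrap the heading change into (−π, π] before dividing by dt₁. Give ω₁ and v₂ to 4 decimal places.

heading to target = atan2(-2.5−-2.5, 5−-5) = 0.0000
Δθ = wrap(0.0000 − -0.5236) = 0.5236; ω₁ = Δθ/dt₁ = 0.2618
distance = √((5−-5)² + (-2.5−-2.5)²) = 10.0000; v₂ = distance/dt₂ = 10.0000

ω₁ = 0.2618, v₂ = 10.0000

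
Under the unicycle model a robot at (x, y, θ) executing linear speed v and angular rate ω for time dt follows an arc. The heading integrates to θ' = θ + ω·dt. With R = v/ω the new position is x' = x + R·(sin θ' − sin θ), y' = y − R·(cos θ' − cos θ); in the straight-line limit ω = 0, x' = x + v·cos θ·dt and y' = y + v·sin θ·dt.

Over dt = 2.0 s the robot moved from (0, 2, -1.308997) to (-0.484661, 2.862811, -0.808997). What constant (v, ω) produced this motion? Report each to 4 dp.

Δθ = -0.808997 − -1.308997 = 0.500000
ω = Δθ/dt = 0.500000/2.0 = 0.2500
R = −Δy/(cos θ' − cos θ) = -2.0000
v = R·ω = -2.0000·0.2500 = -0.5000

v = -0.5000, ω = 0.2500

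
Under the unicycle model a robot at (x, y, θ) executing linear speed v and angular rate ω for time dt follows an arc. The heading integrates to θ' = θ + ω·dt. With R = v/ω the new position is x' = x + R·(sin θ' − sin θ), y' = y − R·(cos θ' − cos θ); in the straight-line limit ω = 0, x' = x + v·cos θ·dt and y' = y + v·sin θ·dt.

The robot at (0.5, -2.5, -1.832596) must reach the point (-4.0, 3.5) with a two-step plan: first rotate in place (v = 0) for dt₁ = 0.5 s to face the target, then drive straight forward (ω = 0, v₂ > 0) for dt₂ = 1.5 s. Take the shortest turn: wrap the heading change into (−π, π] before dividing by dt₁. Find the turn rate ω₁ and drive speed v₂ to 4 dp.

ω₁ = -4.4726, v₂ = 5.0000

heading to target = atan2(3.5−-2.5, -4−0.5) = 2.2143
Δθ = wrap(2.2143 − -1.8326) = -2.2363; ω₁ = Δθ/dt₁ = -4.4726
distance = √((-4−0.5)² + (3.5−-2.5)²) = 7.5000; v₂ = distance/dt₂ = 5.0000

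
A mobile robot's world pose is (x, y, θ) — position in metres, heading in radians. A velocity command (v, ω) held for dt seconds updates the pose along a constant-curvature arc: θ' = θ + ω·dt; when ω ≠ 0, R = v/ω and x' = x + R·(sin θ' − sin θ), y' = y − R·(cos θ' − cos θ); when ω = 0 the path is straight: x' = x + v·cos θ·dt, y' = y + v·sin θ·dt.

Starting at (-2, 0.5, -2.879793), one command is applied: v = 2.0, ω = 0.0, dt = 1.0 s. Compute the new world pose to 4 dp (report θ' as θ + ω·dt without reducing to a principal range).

(-3.9319, -0.0176, -2.8798)

θ' = -2.8798 + 0.0·1.0 = -2.8798
ω = 0 → straight: x' = -2 + 2.0·cos(-2.8798)·1.0 = -3.9319
y' = 0.5 + 2.0·sin(-2.8798)·1.0 = -0.0176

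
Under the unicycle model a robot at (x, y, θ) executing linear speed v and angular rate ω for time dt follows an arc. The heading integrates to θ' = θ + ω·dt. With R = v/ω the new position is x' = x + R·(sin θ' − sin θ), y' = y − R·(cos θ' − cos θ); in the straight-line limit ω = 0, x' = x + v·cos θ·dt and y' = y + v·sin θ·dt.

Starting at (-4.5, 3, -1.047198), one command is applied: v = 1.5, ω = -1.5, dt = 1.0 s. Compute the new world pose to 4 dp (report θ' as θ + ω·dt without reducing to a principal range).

(-4.8060, 1.6715, -2.5472)

θ' = -1.0472 + -1.5·1.0 = -2.5472
R = v/ω = 1.5/-1.5 = -1.0000
x' = -4.5 + -1.0000·(sin -2.5472 − sin -1.0472) = -4.8060
y' = 3 − -1.0000·(cos -2.5472 − cos -1.0472) = 1.6715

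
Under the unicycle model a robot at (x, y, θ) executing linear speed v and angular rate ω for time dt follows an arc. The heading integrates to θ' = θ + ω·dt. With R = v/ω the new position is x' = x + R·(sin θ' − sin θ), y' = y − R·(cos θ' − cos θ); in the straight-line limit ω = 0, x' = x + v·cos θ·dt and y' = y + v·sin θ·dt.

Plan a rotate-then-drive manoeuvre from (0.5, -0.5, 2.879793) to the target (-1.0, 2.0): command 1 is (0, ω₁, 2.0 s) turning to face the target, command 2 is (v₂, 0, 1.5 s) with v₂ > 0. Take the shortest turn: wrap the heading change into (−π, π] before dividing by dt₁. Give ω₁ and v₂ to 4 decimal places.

heading to target = atan2(2−-0.5, -1−0.5) = 2.1112
Δθ = wrap(2.1112 − 2.8798) = -0.7686; ω₁ = Δθ/dt₁ = -0.3843
distance = √((-1−0.5)² + (2−-0.5)²) = 2.9155; v₂ = distance/dt₂ = 1.9437

ω₁ = -0.3843, v₂ = 1.9437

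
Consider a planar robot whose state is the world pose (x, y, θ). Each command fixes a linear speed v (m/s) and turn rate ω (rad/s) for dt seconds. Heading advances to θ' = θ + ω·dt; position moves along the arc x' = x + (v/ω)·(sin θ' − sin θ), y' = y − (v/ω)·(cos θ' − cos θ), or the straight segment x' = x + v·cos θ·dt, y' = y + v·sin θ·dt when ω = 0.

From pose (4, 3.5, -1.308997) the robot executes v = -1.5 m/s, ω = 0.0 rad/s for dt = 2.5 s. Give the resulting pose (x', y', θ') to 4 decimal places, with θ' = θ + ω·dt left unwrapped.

θ' = -1.3090 + 0.0·2.5 = -1.3090
ω = 0 → straight: x' = 4 + -1.5·cos(-1.3090)·2.5 = 3.0294
y' = 3.5 + -1.5·sin(-1.3090)·2.5 = 7.1222

(3.0294, 7.1222, -1.3090)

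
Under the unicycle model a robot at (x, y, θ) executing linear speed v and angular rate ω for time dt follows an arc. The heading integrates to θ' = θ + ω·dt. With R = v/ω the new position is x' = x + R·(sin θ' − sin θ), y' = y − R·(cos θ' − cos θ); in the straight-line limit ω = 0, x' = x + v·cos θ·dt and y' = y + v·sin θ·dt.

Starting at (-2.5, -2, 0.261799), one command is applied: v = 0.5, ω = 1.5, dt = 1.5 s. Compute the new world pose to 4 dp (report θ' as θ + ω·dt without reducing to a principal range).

(-2.3899, -1.4086, 2.5118)

θ' = 0.2618 + 1.5·1.5 = 2.5118
R = v/ω = 0.5/1.5 = 0.3333
x' = -2.5 + 0.3333·(sin 2.5118 − sin 0.2618) = -2.3899
y' = -2 − 0.3333·(cos 2.5118 − cos 0.2618) = -1.4086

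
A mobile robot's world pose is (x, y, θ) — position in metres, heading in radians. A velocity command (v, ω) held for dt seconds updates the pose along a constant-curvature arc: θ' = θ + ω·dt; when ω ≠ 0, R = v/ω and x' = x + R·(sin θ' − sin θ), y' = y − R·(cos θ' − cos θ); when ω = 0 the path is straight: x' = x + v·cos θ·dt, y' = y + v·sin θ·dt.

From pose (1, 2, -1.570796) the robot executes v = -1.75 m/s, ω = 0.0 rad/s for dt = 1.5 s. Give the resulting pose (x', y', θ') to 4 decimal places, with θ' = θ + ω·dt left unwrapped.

θ' = -1.5708 + 0.0·1.5 = -1.5708
ω = 0 → straight: x' = 1 + -1.75·cos(-1.5708)·1.5 = 1.0000
y' = 2 + -1.75·sin(-1.5708)·1.5 = 4.6250

(1.0000, 4.6250, -1.5708)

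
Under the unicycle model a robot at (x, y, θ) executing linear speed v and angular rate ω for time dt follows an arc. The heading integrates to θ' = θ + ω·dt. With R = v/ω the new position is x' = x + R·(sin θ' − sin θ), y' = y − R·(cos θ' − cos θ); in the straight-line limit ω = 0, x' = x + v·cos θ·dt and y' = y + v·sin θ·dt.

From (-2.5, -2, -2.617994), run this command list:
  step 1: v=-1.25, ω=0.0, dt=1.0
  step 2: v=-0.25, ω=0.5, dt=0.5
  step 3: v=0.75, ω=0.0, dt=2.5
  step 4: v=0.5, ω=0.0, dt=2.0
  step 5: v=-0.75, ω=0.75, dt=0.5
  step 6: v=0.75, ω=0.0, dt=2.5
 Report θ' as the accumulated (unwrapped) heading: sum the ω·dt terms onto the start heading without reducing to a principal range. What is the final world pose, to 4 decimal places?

step 1: θ'=-2.6180 (straight) → pose (-1.4175, -1.3750, -2.6180)
step 2: θ'=-2.3680 (R=-0.5000) → pose (-1.3181, -1.2997, -2.3680)
step 3: θ'=-2.3680 (straight) → pose (-2.6595, -2.6098, -2.3680)
step 4: θ'=-2.3680 (straight) → pose (-3.3749, -3.3085, -2.3680)
step 5: θ'=-1.9930 (R=-1.0000) → pose (-3.1614, -3.0029, -1.9930)
step 6: θ'=-1.9930 (straight) → pose (-3.9297, -4.7132, -1.9930)

(-3.9297, -4.7132, -1.9930)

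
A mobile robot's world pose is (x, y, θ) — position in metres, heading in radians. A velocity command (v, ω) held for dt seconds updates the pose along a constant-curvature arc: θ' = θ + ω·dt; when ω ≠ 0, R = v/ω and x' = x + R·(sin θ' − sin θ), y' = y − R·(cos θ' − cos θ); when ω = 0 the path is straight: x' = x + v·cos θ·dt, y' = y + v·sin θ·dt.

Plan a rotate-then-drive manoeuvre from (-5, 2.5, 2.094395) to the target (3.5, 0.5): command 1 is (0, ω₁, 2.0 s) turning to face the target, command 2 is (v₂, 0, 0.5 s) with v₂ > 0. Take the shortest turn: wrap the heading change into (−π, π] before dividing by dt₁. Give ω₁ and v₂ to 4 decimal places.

heading to target = atan2(0.5−2.5, 3.5−-5) = -0.2311
Δθ = wrap(-0.2311 − 2.0944) = -2.3255; ω₁ = Δθ/dt₁ = -1.1627
distance = √((3.5−-5)² + (0.5−2.5)²) = 8.7321; v₂ = distance/dt₂ = 17.4642

ω₁ = -1.1627, v₂ = 17.4642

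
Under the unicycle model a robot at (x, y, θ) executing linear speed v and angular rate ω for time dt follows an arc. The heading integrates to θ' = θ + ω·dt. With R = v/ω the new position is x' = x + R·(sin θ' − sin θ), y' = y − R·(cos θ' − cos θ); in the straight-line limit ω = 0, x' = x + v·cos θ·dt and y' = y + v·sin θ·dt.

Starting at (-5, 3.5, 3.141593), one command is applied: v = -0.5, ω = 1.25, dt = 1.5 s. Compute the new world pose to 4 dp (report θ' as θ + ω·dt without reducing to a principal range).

(-4.6184, 4.0198, 5.0166)

θ' = 3.1416 + 1.25·1.5 = 5.0166
R = v/ω = -0.5/1.25 = -0.4000
x' = -5 + -0.4000·(sin 5.0166 − sin 3.1416) = -4.6184
y' = 3.5 − -0.4000·(cos 5.0166 − cos 3.1416) = 4.0198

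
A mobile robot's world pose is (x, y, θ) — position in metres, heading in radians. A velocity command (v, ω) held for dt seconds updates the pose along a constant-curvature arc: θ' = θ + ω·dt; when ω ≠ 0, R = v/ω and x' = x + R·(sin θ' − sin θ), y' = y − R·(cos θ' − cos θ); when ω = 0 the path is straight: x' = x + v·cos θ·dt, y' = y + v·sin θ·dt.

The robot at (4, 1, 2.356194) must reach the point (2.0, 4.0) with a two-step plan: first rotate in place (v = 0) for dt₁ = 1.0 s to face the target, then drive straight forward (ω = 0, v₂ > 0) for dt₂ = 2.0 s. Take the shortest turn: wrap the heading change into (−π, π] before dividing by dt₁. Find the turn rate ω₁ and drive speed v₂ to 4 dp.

ω₁ = -0.1974, v₂ = 1.8028

heading to target = atan2(4−1, 2−4) = 2.1588
Δθ = wrap(2.1588 − 2.3562) = -0.1974; ω₁ = Δθ/dt₁ = -0.1974
distance = √((2−4)² + (4−1)²) = 3.6056; v₂ = distance/dt₂ = 1.8028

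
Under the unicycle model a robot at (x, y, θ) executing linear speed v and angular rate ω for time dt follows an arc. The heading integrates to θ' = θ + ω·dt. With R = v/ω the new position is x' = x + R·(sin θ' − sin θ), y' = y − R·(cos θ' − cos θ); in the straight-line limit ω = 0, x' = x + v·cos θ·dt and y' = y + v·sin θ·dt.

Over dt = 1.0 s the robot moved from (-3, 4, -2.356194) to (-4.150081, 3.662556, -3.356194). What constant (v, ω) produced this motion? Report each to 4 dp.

Δθ = -3.356194 − -2.356194 = -1.000000
ω = Δθ/dt = -1.000000/1.0 = -1.0000
R = Δx/(sin θ' − sin θ) = -1.2500
v = R·ω = -1.2500·-1.0000 = 1.2500

v = 1.2500, ω = -1.0000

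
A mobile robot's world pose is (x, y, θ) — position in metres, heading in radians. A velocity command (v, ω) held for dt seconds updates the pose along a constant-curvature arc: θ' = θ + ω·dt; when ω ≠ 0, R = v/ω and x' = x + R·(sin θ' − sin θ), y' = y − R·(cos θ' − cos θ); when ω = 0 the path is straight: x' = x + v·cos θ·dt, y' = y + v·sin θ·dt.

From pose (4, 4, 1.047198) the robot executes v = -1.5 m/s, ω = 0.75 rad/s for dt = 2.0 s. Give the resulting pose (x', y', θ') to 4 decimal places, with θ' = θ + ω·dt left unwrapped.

θ' = 1.0472 + 0.75·2.0 = 2.5472
R = v/ω = -1.5/0.75 = -2.0000
x' = 4 + -2.0000·(sin 2.5472 − sin 1.0472) = 4.6120
y' = 4 − -2.0000·(cos 2.5472 − cos 1.0472) = 1.3430

(4.6120, 1.3430, 2.5472)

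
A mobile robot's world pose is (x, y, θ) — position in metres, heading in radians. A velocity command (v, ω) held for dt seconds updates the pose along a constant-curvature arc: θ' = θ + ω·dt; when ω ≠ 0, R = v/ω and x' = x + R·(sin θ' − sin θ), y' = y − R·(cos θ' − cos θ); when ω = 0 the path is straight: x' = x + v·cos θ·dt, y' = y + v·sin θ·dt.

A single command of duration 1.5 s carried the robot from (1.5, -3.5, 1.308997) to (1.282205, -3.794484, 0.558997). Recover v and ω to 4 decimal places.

v = -0.2500, ω = -0.5000

Δθ = 0.558997 − 1.308997 = -0.750000
ω = Δθ/dt = -0.750000/1.5 = -0.5000
R = −Δy/(cos θ' − cos θ) = 0.5000
v = R·ω = 0.5000·-0.5000 = -0.2500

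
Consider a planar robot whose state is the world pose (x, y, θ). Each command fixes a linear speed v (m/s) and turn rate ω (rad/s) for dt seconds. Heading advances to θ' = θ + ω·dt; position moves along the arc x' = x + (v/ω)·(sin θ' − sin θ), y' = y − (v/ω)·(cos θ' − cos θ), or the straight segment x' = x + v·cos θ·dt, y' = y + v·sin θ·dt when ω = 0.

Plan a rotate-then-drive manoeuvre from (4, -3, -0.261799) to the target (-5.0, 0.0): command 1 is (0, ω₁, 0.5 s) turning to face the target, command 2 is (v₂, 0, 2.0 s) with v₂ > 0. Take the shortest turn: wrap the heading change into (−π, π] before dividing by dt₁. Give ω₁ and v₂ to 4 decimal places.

ω₁ = 6.1633, v₂ = 4.7434

heading to target = atan2(0−-3, -5−4) = 2.8198
Δθ = wrap(2.8198 − -0.2618) = 3.0816; ω₁ = Δθ/dt₁ = 6.1633
distance = √((-5−4)² + (0−-3)²) = 9.4868; v₂ = distance/dt₂ = 4.7434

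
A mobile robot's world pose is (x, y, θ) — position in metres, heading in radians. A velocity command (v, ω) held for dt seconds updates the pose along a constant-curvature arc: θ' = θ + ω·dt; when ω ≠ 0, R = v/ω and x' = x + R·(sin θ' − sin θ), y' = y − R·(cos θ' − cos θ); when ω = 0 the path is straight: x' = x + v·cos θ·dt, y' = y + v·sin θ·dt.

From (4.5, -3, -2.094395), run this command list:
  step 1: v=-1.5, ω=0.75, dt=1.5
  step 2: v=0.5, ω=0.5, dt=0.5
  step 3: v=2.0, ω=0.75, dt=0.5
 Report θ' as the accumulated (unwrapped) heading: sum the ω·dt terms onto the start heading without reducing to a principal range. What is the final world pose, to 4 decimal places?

(5.4395, -1.5590, -0.3444)

step 1: θ'=-0.9694 (R=-2.0000) → pose (4.4170, -0.8684, -0.9694)
step 2: θ'=-0.7194 (R=1.0000) → pose (4.5827, -1.0548, -0.7194)
step 3: θ'=-0.3444 (R=2.6667) → pose (5.4395, -1.5590, -0.3444)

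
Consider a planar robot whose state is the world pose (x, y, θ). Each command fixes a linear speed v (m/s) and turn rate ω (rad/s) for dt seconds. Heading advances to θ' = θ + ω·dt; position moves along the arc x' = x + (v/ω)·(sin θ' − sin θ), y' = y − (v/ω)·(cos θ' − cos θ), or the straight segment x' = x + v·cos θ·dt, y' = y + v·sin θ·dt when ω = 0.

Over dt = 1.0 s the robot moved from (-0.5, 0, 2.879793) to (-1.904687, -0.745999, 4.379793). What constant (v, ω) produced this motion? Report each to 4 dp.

v = 1.7500, ω = 1.5000

Δθ = 4.379793 − 2.879793 = 1.500000
ω = Δθ/dt = 1.500000/1.0 = 1.5000
R = Δx/(sin θ' − sin θ) = 1.1667
v = R·ω = 1.1667·1.5000 = 1.7500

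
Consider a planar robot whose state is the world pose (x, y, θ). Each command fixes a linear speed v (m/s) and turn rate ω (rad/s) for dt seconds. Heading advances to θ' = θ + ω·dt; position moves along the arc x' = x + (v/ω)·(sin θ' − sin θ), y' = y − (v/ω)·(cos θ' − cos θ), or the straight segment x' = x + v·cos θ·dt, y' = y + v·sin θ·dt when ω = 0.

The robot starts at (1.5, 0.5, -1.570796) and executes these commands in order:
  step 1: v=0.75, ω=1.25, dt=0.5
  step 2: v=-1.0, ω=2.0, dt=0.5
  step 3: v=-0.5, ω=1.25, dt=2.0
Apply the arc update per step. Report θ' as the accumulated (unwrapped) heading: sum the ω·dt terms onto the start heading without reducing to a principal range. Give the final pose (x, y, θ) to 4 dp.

step 1: θ'=-0.9458 (R=0.6000) → pose (1.6134, 0.1489, -0.9458)
step 2: θ'=0.0542 (R=-0.5000) → pose (1.1809, 0.3557, 0.0542)
step 3: θ'=2.5542 (R=-0.4000) → pose (0.9808, -0.3767, 2.5542)

(0.9808, -0.3767, 2.5542)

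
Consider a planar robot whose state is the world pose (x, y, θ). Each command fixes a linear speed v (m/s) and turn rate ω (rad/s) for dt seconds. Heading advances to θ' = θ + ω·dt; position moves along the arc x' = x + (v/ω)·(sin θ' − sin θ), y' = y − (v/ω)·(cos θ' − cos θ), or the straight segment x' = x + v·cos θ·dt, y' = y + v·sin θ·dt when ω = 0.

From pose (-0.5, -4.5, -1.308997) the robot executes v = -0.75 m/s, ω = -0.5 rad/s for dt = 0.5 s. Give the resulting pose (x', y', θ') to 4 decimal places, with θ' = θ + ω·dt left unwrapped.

(-0.5510, -4.1295, -1.5590)

θ' = -1.3090 + -0.5·0.5 = -1.5590
R = v/ω = -0.75/-0.5 = 1.5000
x' = -0.5 + 1.5000·(sin -1.5590 − sin -1.3090) = -0.5510
y' = -4.5 − 1.5000·(cos -1.5590 − cos -1.3090) = -4.1295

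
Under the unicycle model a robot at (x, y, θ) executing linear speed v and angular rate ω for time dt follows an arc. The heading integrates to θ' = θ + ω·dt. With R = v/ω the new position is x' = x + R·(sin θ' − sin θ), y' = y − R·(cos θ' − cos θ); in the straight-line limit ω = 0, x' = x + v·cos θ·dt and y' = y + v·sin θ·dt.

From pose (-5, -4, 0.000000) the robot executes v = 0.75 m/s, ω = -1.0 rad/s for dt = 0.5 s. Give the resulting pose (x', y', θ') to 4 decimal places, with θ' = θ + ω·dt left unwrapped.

(-4.6404, -4.0918, -0.5000)

θ' = 0.0000 + -1.0·0.5 = -0.5000
R = v/ω = 0.75/-1.0 = -0.7500
x' = -5 + -0.7500·(sin -0.5000 − sin 0.0000) = -4.6404
y' = -4 − -0.7500·(cos -0.5000 − cos 0.0000) = -4.0918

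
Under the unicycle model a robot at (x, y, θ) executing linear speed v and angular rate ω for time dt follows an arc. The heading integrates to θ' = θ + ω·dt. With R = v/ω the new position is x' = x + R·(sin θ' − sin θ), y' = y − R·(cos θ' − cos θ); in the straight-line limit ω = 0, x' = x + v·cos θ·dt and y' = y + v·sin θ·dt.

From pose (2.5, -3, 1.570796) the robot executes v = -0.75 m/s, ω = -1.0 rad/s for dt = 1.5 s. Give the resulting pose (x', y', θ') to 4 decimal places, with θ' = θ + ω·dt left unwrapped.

(1.8031, -3.7481, 0.0708)

θ' = 1.5708 + -1.0·1.5 = 0.0708
R = v/ω = -0.75/-1.0 = 0.7500
x' = 2.5 + 0.7500·(sin 0.0708 − sin 1.5708) = 1.8031
y' = -3 − 0.7500·(cos 0.0708 − cos 1.5708) = -3.7481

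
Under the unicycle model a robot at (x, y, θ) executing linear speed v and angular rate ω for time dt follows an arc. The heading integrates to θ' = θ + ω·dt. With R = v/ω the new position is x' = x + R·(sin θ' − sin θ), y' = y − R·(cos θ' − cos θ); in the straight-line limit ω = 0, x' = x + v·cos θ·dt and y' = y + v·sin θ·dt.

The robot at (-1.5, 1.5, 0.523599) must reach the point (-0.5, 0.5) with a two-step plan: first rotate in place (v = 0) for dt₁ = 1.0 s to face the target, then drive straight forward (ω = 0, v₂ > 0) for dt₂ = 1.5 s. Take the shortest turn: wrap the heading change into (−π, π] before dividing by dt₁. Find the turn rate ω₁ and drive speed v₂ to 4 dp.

ω₁ = -1.3090, v₂ = 0.9428

heading to target = atan2(0.5−1.5, -0.5−-1.5) = -0.7854
Δθ = wrap(-0.7854 − 0.5236) = -1.3090; ω₁ = Δθ/dt₁ = -1.3090
distance = √((-0.5−-1.5)² + (0.5−1.5)²) = 1.4142; v₂ = distance/dt₂ = 0.9428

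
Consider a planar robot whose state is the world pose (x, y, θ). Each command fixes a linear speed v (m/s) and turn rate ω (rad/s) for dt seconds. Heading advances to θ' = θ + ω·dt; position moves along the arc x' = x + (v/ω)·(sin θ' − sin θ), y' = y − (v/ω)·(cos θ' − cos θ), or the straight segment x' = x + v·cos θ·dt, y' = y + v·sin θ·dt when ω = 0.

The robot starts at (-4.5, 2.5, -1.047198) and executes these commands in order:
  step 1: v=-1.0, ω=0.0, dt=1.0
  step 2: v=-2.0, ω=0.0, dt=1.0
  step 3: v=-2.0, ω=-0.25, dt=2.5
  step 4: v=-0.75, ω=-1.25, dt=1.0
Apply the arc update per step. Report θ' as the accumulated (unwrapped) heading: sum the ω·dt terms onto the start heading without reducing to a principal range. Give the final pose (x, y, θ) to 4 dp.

(-6.5644, 10.4328, -2.9222)

step 1: θ'=-1.0472 (straight) → pose (-5.0000, 3.3660, -1.0472)
step 2: θ'=-1.0472 (straight) → pose (-6.0000, 5.0981, -1.0472)
step 3: θ'=-1.6722 (R=8.0000) → pose (-7.0307, 9.9079, -1.6722)
step 4: θ'=-2.9222 (R=0.6000) → pose (-6.5644, 10.4328, -2.9222)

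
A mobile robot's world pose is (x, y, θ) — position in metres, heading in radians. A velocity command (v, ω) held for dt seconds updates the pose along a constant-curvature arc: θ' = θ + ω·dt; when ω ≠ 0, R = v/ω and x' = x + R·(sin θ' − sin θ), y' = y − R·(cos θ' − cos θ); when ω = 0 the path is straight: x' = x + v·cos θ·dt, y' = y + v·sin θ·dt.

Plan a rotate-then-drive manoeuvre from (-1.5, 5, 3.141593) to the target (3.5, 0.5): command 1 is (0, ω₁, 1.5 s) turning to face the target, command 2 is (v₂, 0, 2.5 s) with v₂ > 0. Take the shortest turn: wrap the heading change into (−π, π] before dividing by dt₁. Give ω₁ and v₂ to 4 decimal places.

ω₁ = 1.6059, v₂ = 2.6907

heading to target = atan2(0.5−5, 3.5−-1.5) = -0.7328
Δθ = wrap(-0.7328 − 3.1416) = 2.4088; ω₁ = Δθ/dt₁ = 1.6059
distance = √((3.5−-1.5)² + (0.5−5)²) = 6.7268; v₂ = distance/dt₂ = 2.6907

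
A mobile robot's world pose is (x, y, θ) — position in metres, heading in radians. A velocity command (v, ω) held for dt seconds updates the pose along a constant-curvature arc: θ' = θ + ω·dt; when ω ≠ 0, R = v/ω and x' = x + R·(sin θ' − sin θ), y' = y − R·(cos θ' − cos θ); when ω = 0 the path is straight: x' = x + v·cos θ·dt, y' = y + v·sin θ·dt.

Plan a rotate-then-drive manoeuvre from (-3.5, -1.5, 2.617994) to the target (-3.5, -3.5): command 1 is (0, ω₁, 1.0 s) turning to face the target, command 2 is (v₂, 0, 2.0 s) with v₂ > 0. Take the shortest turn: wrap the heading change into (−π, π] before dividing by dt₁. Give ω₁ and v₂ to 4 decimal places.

heading to target = atan2(-3.5−-1.5, -3.5−-3.5) = -1.5708
Δθ = wrap(-1.5708 − 2.6180) = 2.0944; ω₁ = Δθ/dt₁ = 2.0944
distance = √((-3.5−-3.5)² + (-3.5−-1.5)²) = 2.0000; v₂ = distance/dt₂ = 1.0000

ω₁ = 2.0944, v₂ = 1.0000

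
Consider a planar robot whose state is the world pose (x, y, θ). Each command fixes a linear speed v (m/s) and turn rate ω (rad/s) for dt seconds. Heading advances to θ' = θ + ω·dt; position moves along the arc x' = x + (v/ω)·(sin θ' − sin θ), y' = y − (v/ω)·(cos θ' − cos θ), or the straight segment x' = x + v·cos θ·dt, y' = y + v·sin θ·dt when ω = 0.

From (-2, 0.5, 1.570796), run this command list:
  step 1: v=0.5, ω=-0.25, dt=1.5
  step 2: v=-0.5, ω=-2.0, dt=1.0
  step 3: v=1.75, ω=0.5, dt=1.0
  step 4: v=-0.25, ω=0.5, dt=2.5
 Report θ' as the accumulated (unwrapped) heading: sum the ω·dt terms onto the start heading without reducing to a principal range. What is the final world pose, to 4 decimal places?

step 1: θ'=1.1958 (R=-2.0000) → pose (-1.8610, 1.2325, 1.1958)
step 2: θ'=-0.8042 (R=0.2500) → pose (-2.2737, 1.1507, -0.8042)
step 3: θ'=-0.3042 (R=3.5000) → pose (-0.8011, 0.2393, -0.3042)
step 4: θ'=0.9458 (R=-0.5000) → pose (-1.3564, 0.0548, 0.9458)

(-1.3564, 0.0548, 0.9458)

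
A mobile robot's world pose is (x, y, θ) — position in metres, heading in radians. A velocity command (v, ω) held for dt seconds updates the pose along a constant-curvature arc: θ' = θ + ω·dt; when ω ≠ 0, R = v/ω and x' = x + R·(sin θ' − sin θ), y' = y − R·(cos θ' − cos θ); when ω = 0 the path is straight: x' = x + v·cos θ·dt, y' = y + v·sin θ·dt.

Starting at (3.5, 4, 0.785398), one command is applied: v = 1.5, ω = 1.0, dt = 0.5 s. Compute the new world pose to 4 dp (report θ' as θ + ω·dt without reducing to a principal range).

θ' = 0.7854 + 1.0·0.5 = 1.2854
R = v/ω = 1.5/1.0 = 1.5000
x' = 3.5 + 1.5000·(sin 1.2854 − sin 0.7854) = 3.8787
y' = 4 − 1.5000·(cos 1.2854 − cos 0.7854) = 4.6384

(3.8787, 4.6384, 1.2854)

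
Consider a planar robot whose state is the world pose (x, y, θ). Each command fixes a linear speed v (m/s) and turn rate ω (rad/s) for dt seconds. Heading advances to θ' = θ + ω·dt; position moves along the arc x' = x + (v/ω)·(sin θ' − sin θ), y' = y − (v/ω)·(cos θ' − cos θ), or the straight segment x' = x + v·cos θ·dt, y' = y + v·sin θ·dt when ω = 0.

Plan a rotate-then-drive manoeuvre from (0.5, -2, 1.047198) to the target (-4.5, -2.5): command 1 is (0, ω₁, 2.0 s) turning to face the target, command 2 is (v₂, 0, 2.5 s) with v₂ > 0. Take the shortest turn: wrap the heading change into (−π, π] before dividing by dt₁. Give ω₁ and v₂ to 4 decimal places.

heading to target = atan2(-2.5−-2, -4.5−0.5) = -3.0419
Δθ = wrap(-3.0419 − 1.0472) = 2.1941; ω₁ = Δθ/dt₁ = 1.0970
distance = √((-4.5−0.5)² + (-2.5−-2)²) = 5.0249; v₂ = distance/dt₂ = 2.0100

ω₁ = 1.0970, v₂ = 2.0100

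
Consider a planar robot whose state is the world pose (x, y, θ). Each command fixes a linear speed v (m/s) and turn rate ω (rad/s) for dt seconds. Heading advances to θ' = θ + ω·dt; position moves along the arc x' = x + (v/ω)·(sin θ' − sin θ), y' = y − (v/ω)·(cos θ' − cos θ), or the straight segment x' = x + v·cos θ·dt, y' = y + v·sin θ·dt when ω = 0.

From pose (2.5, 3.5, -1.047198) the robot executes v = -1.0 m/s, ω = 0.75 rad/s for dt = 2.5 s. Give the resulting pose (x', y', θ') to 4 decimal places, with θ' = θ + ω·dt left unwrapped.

θ' = -1.0472 + 0.75·2.5 = 0.8278
R = v/ω = -1.0/0.75 = -1.3333
x' = 2.5 + -1.3333·(sin 0.8278 − sin -1.0472) = 0.3634
y' = 3.5 − -1.3333·(cos 0.8278 − cos -1.0472) = 3.7353

(0.3634, 3.7353, 0.8278)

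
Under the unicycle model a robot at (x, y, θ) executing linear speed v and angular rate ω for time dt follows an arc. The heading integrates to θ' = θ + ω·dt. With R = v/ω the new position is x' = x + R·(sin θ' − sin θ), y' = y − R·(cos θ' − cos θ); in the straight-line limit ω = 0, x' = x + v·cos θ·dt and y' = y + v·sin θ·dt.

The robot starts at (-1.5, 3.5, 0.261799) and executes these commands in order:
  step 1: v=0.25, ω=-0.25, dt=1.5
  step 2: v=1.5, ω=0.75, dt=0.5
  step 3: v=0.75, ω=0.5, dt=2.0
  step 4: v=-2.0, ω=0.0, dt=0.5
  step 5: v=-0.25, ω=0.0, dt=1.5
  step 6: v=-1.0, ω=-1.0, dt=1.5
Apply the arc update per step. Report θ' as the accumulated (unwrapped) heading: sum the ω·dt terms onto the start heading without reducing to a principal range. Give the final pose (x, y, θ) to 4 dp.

(-0.9507, 2.5982, -0.2382)

step 1: θ'=-0.1132 (R=-1.0000) → pose (-1.1282, 3.5277, -0.1132)
step 2: θ'=0.2618 (R=2.0000) → pose (-0.3847, 3.5830, 0.2618)
step 3: θ'=1.2618 (R=1.5000) → pose (0.6561, 4.5758, 1.2618)
step 4: θ'=1.2618 (straight) → pose (0.3520, 3.6231, 1.2618)
step 5: θ'=1.2618 (straight) → pose (0.2379, 3.2659, 1.2618)
step 6: θ'=-0.2382 (R=1.0000) → pose (-0.9507, 2.5982, -0.2382)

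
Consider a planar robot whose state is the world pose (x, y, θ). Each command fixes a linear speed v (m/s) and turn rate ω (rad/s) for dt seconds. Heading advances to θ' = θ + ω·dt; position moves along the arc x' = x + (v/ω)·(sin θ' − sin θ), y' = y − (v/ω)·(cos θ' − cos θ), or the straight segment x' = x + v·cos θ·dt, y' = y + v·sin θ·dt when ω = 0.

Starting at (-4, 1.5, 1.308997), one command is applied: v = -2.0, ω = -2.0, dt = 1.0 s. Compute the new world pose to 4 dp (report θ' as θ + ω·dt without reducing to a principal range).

θ' = 1.3090 + -2.0·1.0 = -0.6910
R = v/ω = -2.0/-2.0 = 1.0000
x' = -4 + 1.0000·(sin -0.6910 − sin 1.3090) = -5.6032
y' = 1.5 − 1.0000·(cos -0.6910 − cos 1.3090) = 0.9882

(-5.6032, 0.9882, -0.6910)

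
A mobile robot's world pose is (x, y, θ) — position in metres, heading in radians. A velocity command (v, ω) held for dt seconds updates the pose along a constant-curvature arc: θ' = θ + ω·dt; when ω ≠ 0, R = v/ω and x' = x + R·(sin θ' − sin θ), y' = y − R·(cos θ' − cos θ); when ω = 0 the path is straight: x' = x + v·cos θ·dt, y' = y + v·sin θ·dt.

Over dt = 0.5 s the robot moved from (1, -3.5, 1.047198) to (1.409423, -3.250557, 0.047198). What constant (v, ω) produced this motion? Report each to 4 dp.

v = 1.0000, ω = -2.0000

Δθ = 0.047198 − 1.047198 = -1.000000
ω = Δθ/dt = -1.000000/0.5 = -2.0000
R = Δx/(sin θ' − sin θ) = -0.5000
v = R·ω = -0.5000·-2.0000 = 1.0000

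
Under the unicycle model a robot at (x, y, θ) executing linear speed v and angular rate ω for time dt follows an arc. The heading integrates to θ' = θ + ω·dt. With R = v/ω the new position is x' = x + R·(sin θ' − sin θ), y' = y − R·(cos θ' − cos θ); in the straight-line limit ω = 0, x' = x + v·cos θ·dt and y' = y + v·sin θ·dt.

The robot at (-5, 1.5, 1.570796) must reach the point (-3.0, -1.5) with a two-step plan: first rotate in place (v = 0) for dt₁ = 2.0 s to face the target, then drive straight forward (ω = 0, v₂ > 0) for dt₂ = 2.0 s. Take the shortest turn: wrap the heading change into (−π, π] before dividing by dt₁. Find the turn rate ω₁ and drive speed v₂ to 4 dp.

ω₁ = -1.2768, v₂ = 1.8028

heading to target = atan2(-1.5−1.5, -3−-5) = -0.9828
Δθ = wrap(-0.9828 − 1.5708) = -2.5536; ω₁ = Δθ/dt₁ = -1.2768
distance = √((-3−-5)² + (-1.5−1.5)²) = 3.6056; v₂ = distance/dt₂ = 1.8028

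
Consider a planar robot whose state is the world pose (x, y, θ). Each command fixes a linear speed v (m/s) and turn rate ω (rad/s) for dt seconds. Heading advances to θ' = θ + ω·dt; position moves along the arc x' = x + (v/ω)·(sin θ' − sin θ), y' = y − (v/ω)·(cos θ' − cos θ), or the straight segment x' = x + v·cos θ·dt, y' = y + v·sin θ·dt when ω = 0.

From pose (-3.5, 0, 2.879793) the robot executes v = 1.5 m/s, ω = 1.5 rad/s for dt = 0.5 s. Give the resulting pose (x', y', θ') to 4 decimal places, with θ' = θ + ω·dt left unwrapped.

θ' = 2.8798 + 1.5·0.5 = 3.6298
R = v/ω = 1.5/1.5 = 1.0000
x' = -3.5 + 1.0000·(sin 3.6298 − sin 2.8798) = -4.2279
y' = 0 − 1.0000·(cos 3.6298 − cos 2.8798) = -0.0827

(-4.2279, -0.0827, 3.6298)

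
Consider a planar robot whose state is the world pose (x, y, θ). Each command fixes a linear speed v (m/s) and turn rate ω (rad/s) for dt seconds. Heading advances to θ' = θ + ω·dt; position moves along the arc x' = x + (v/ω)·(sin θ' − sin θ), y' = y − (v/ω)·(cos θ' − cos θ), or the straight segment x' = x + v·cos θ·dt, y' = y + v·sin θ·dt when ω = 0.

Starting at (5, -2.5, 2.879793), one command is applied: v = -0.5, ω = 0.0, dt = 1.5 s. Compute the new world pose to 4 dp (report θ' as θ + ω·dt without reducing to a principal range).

(5.7244, -2.6941, 2.8798)

θ' = 2.8798 + 0.0·1.5 = 2.8798
ω = 0 → straight: x' = 5 + -0.5·cos(2.8798)·1.5 = 5.7244
y' = -2.5 + -0.5·sin(2.8798)·1.5 = -2.6941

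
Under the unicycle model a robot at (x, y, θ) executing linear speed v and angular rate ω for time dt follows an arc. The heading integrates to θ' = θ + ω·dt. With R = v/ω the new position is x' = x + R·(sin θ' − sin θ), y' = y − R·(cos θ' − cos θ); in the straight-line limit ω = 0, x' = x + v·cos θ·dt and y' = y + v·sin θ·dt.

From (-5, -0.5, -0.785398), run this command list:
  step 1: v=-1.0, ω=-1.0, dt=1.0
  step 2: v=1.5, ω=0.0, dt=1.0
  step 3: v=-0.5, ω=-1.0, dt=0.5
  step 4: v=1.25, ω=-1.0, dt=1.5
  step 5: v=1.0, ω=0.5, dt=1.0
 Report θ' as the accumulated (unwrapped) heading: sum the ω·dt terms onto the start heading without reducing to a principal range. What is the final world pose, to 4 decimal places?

(-8.0869, -0.6253, -3.2854)

step 1: θ'=-1.7854 (R=1.0000) → pose (-5.2700, 0.4201, -1.7854)
step 2: θ'=-1.7854 (straight) → pose (-5.5894, -1.0455, -1.7854)
step 3: θ'=-2.2854 (R=0.5000) → pose (-5.4785, -0.8243, -2.2854)
step 4: θ'=-3.7854 (R=-1.2500) → pose (-7.1730, -1.0050, -3.7854)
step 5: θ'=-3.2854 (R=2.0000) → pose (-8.0869, -0.6253, -3.2854)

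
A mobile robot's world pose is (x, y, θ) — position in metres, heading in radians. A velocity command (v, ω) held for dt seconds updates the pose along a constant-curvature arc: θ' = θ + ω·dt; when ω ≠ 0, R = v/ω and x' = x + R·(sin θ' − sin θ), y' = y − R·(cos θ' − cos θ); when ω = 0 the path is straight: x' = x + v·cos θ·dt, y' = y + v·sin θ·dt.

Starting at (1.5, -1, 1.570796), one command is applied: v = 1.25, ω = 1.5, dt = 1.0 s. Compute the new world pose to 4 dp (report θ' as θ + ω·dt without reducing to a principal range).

(0.7256, -0.1688, 3.0708)

θ' = 1.5708 + 1.5·1.0 = 3.0708
R = v/ω = 1.25/1.5 = 0.8333
x' = 1.5 + 0.8333·(sin 3.0708 − sin 1.5708) = 0.7256
y' = -1 − 0.8333·(cos 3.0708 − cos 1.5708) = -0.1688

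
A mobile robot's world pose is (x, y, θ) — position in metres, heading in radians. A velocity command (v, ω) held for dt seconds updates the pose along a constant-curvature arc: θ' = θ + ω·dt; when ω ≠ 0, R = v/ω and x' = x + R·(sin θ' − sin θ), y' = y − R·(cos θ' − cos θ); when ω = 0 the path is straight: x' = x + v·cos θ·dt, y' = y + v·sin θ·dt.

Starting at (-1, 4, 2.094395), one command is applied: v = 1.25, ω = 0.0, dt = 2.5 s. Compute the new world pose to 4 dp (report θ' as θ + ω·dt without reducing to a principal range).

θ' = 2.0944 + 0.0·2.5 = 2.0944
ω = 0 → straight: x' = -1 + 1.25·cos(2.0944)·2.5 = -2.5625
y' = 4 + 1.25·sin(2.0944)·2.5 = 6.7063

(-2.5625, 6.7063, 2.0944)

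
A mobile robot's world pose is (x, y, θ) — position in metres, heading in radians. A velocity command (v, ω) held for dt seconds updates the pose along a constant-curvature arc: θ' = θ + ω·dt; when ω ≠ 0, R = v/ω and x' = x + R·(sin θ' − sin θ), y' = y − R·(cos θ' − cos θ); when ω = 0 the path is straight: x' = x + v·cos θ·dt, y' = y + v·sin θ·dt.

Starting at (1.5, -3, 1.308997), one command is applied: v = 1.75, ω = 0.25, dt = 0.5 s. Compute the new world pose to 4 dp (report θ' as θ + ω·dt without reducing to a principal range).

(1.6731, -2.1429, 1.4340)

θ' = 1.3090 + 0.25·0.5 = 1.4340
R = v/ω = 1.75/0.25 = 7.0000
x' = 1.5 + 7.0000·(sin 1.4340 − sin 1.3090) = 1.6731
y' = -3 − 7.0000·(cos 1.4340 − cos 1.3090) = -2.1429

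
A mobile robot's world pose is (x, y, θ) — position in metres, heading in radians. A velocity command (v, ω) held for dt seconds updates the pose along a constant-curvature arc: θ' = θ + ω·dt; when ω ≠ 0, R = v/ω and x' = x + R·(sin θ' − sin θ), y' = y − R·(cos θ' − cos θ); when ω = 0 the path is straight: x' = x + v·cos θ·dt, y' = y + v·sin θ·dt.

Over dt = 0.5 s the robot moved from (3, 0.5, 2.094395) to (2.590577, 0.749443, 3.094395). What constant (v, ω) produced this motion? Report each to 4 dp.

v = 1.0000, ω = 2.0000

Δθ = 3.094395 − 2.094395 = 1.000000
ω = Δθ/dt = 1.000000/0.5 = 2.0000
R = Δx/(sin θ' − sin θ) = 0.5000
v = R·ω = 0.5000·2.0000 = 1.0000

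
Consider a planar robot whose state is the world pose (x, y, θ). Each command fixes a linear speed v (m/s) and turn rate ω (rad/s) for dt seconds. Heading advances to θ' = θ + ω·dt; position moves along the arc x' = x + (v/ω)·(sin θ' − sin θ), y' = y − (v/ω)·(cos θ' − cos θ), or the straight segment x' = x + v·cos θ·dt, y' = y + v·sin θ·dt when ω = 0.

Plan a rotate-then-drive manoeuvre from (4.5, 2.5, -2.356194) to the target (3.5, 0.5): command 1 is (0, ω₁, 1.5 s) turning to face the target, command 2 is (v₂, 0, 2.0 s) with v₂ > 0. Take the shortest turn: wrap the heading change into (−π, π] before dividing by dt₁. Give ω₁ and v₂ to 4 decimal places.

heading to target = atan2(0.5−2.5, 3.5−4.5) = -2.0344
Δθ = wrap(-2.0344 − -2.3562) = 0.3218; ω₁ = Δθ/dt₁ = 0.2145
distance = √((3.5−4.5)² + (0.5−2.5)²) = 2.2361; v₂ = distance/dt₂ = 1.1180

ω₁ = 0.2145, v₂ = 1.1180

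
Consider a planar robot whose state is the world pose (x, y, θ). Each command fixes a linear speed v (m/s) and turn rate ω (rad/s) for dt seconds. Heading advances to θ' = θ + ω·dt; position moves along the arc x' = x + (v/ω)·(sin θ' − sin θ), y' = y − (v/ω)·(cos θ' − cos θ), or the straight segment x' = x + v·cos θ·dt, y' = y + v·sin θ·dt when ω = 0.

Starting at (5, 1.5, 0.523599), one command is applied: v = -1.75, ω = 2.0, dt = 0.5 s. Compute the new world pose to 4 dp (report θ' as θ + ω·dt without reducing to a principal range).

θ' = 0.5236 + 2.0·0.5 = 1.5236
R = v/ω = -1.75/2.0 = -0.8750
x' = 5 + -0.8750·(sin 1.5236 − sin 0.5236) = 4.5635
y' = 1.5 − -0.8750·(cos 1.5236 − cos 0.5236) = 0.7835

(4.5635, 0.7835, 1.5236)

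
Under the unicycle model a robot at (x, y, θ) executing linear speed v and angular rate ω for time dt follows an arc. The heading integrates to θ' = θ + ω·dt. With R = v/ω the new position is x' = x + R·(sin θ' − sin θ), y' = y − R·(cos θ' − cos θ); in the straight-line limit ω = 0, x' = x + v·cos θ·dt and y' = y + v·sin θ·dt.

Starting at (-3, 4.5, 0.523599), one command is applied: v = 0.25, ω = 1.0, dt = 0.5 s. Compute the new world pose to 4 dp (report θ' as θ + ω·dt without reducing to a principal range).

(-2.9115, 4.5864, 1.0236)

θ' = 0.5236 + 1.0·0.5 = 1.0236
R = v/ω = 0.25/1.0 = 0.2500
x' = -3 + 0.2500·(sin 1.0236 − sin 0.5236) = -2.9115
y' = 4.5 − 0.2500·(cos 1.0236 − cos 0.5236) = 4.5864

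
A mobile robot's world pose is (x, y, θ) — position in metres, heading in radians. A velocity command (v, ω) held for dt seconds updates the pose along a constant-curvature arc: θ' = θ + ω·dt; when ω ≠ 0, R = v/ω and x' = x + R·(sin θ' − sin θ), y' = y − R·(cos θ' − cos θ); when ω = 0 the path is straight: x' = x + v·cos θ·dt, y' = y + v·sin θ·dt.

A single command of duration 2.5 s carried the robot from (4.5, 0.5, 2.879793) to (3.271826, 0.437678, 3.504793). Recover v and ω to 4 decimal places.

v = 0.5000, ω = 0.2500

Δθ = 3.504793 − 2.879793 = 0.625000
ω = Δθ/dt = 0.625000/2.5 = 0.2500
R = Δx/(sin θ' − sin θ) = 2.0000
v = R·ω = 2.0000·0.2500 = 0.5000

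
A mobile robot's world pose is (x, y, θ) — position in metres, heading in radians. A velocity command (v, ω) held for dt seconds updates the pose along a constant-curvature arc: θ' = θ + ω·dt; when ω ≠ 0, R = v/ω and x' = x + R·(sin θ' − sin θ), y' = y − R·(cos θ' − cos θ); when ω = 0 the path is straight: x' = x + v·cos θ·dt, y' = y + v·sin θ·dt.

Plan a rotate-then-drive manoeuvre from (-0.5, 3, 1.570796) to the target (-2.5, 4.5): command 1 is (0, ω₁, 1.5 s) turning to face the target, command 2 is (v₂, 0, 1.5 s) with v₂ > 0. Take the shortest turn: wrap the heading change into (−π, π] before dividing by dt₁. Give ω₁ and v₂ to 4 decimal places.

ω₁ = 0.6182, v₂ = 1.6667

heading to target = atan2(4.5−3, -2.5−-0.5) = 2.4981
Δθ = wrap(2.4981 − 1.5708) = 0.9273; ω₁ = Δθ/dt₁ = 0.6182
distance = √((-2.5−-0.5)² + (4.5−3)²) = 2.5000; v₂ = distance/dt₂ = 1.6667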